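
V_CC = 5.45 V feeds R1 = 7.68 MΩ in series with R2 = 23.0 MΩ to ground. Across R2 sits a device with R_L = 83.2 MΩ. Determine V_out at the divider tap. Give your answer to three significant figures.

R2 ‖ R_L = (23.0 × 83.2)/(23.0 + 83.2) = 18.02 MΩ.
Then V_out = V_CC · R2'/(R1 + R2') = 5.45 × 18.02/25.70 = 3.821 V.
(Unloaded it would be 4.09 V; the load pulls it down.)

V_out ≈ 3.82 V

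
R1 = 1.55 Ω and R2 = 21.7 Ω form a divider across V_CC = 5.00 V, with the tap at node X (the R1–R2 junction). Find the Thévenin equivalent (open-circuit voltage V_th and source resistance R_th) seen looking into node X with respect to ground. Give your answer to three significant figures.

V_th ≈ 4.67 V, R_th ≈ 1.45 Ω

V_th is the unloaded tap voltage: V_CC · R2/(R1+R2) = 5.00 × 0.9333 = 4.667 V.
Looking into X with the source shorted: R_th = R1·R2/(R1+R2) = 1.550 × 21.7/23.25 = 1.447 Ω.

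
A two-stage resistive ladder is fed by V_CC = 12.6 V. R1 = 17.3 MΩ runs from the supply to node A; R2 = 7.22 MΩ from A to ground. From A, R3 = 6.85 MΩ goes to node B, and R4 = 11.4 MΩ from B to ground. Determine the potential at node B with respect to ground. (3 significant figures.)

The second stage (R3 + R4 = 18.25 MΩ) loads node A in parallel with R2.
R2 ‖ (R3+R4) = 5.173 MΩ.
First divider: V_A = V_CC · 5.173/(17.3 + 5.173) = 2.901 V.
Stage 2 is unloaded, so V_B = V_A · R4/(R3+R4) = 2.901 × 11.4/18.25 = 1.812 V.

V_B ≈ 1.81 V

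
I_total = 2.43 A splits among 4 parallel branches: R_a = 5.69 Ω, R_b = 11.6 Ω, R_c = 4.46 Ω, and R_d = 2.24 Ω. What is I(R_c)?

Conductances: ΣG = 1/5.69 + 1/11.6 + 1/4.46 + 1/2.24 = 0.9326 (1/Ω).
R_c takes the fraction G_k/ΣG = 0.2242/0.9326 = 0.2404, so I = 2.43 × 0.2404 = 0.5842 A.

I ≈ 0.584 A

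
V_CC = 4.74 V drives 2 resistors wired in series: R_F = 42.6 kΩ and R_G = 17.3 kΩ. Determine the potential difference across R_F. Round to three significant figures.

ΣR = 42.6 + 17.3 = 59.90 kΩ.
V = V_CC · R/ΣR = 4.74 × 0.7112 = 3.371 V.

V ≈ 3.37 V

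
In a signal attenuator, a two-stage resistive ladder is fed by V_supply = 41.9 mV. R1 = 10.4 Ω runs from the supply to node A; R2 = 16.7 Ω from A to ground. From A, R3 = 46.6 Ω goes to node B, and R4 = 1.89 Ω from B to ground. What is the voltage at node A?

V_A ≈ 22.8 mV

Looking into the second stage from A: R3 + R4 = 48.49 Ω appears in parallel with R2.
Effective lower resistance at A: R2 ‖ 48.49 = 12.42 Ω.
So V_A = 41.9 × 0.5443 = 22.81 mV.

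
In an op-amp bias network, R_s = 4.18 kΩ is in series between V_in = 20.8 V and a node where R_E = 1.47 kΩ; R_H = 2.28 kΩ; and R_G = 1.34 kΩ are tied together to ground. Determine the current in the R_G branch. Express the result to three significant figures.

I ≈ 1.76 mA

Equivalent of the parallel group: R_p = 0.5362 kΩ.
V_A by voltage divider: V_A = 20.8 × 0.5362/(4.18 + 0.5362) = 2.365 V.
Branch current I = V_A/R_G = 2.365/1.34 = 1.765 mA.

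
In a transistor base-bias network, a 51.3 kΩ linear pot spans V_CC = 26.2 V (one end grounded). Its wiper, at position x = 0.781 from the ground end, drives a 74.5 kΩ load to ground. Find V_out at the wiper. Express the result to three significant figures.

Split the track: R_lower = x·R_p = 40.07 kΩ, R_upper = (1−x)·R_p = 11.23 kΩ.
(x·R_p) ‖ R_L = 26.05 kΩ.
Loaded-divider output: V_out = 26.2 × 0.6987 = 18.31 V.

V_out ≈ 18.3 V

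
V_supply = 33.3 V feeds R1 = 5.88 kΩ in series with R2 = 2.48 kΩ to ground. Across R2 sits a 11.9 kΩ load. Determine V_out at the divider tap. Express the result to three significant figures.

V_out ≈ 8.62 V

The load sits in parallel with R2, giving an effective lower resistance R2' = R2·R_L/(R2+R_L) = 2.052 kΩ.
Voltage divider with the loaded lower leg: V_out = 33.3 × 2.052/(5.88 + 2.052) = 33.3 × 0.2587 = 8.616 V.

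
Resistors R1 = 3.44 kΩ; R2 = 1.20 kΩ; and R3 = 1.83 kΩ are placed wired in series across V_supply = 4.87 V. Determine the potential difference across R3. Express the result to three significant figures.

ΣR = 3.44 + 1.20 + 1.83 = 6.470 kΩ.
V = V_supply · R/ΣR = 4.87 × 0.2828 = 1.377 V.

V ≈ 1.38 V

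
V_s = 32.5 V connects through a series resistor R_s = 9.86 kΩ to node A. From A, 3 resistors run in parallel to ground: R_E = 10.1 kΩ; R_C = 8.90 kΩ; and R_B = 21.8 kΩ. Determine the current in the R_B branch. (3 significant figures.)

Equivalent of the parallel group: R_p = 3.887 kΩ.
V_A by voltage divider: V_A = 32.5 × 3.887/(9.86 + 3.887) = 9.190 V.
I(R_B) = V_A / R_B = 9.190/21.8 = 0.4216 mA.

I ≈ 0.422 mA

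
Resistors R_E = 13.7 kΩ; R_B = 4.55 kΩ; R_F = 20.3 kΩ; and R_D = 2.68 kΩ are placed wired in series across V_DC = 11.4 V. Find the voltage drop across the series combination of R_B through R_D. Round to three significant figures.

ΣR = 13.7 + 4.55 + 20.3 + 2.68 = 41.23 kΩ.
R_{R_B..R_D} = 4.55 + 20.3 + 2.68 = 27.53 kΩ.
By the voltage-divider rule, V = 11.4 × 27.53/41.23 = 7.612 V.

V ≈ 7.61 V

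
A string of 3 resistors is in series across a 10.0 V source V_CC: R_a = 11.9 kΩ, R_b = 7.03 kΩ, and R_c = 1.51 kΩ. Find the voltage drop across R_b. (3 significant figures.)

V ≈ 3.44 V

Total series resistance ΣR = 11.9 + 7.03 + 1.51 = 20.44 kΩ.
By the voltage-divider rule, V = 10.0 × 7.030/20.44 = 3.439 V.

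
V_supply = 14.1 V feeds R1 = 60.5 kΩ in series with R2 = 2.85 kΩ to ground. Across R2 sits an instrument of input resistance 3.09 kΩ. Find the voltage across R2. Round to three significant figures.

R2 ‖ R_L = (2.85 × 3.09)/(2.85 + 3.09) = 1.483 kΩ.
Then V_out = V_supply · R2'/(R1 + R2') = 14.1 × 1.483/61.98 = 0.3373 V.
(Unloaded it would be 0.634 V; the load pulls it down.)

V_out ≈ 0.337 V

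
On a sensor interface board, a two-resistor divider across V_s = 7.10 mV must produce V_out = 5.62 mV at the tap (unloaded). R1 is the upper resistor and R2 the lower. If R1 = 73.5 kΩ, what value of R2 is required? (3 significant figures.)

R2 ≈ 279 kΩ

Required fraction k = V_out/V_s = 0.7915.
R2 = R1 · 0.7915/(1 − 0.7915) = 279.1 kΩ.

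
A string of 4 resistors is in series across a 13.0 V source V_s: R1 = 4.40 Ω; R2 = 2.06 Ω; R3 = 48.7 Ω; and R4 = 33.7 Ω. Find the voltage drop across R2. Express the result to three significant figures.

ΣR = 4.40 + 2.06 + 48.7 + 33.7 = 88.86 Ω.
V = V_s · R/ΣR = 13.0 × 0.02318 = 0.3014 V.

V ≈ 0.301 V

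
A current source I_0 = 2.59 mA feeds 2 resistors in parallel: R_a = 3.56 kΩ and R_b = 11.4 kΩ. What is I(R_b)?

I ≈ 0.616 mA

Two-branch current divider: I_k = I_0 · R_other/(R_1 + R_2).
So I = 2.59 × 3.56/14.96 = 0.6163 mA.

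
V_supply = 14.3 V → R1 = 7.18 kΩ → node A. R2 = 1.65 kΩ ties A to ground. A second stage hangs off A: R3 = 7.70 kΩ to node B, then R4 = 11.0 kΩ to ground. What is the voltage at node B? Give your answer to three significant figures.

Looking into the second stage from A: R3 + R4 = 18.70 kΩ appears in parallel with R2.
R2 ‖ (R3+R4) = 1.516 kΩ.
First divider: V_A = V_supply · 1.516/(7.18 + 1.516) = 2.493 V.
V_B = V_A × 0.5882 = 1.467 V.

V_B ≈ 1.47 V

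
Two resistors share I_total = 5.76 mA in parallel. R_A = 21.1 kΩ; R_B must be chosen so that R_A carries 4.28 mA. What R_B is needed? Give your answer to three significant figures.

The fraction through R_A equals R_B/(R_A+R_B).
With f = 0.7431, R_B = R_A · f/(1−f) = 21.1 × 2.892 = 61.02 kΩ.

R_B ≈ 61.0 kΩ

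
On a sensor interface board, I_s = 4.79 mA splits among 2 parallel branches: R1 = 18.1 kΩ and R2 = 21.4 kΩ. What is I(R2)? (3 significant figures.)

I ≈ 2.19 mA

For two parallel branches, I_k = I_s · (other R)/(sum of R).
So I = 4.79 × 18.1/39.50 = 2.195 mA.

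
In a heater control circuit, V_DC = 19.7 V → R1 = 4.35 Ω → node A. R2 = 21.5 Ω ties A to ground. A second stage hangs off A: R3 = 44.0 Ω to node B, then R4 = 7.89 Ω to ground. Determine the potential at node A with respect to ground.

The second stage (R3 + R4 = 51.89 Ω) loads node A in parallel with R2.
Effective lower resistance at A: R2 ‖ 51.89 = 15.20 Ω.
V_A = 19.7 × 15.20/(4.35 + 15.20) = 15.32 V.

V_A ≈ 15.3 V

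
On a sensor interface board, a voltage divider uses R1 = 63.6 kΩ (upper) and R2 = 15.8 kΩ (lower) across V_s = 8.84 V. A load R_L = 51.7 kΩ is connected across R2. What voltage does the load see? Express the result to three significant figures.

V_out ≈ 1.41 V

R2 ‖ R_L = (15.8 × 51.7)/(15.8 + 51.7) = 12.10 kΩ.
Then V_out = V_s · R2'/(R1 + R2') = 8.84 × 12.10/75.70 = 1.413 V.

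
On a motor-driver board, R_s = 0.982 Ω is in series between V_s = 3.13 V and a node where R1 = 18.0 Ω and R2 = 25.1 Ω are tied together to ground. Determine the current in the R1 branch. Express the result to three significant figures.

I ≈ 0.159 A

Combine the parallel branches: R_p = (1/18.0 + 1/25.1)⁻¹ = 10.48 Ω.
V_A = 3.13 × 10.48/11.46 = 2.862 V.
Branch current I = V_A/R1 = 2.862/18.0 = 0.1590 A.
(Check via current divider: I_total = 0.2730 A; share G_k/ΣG = 0.5824 → same result.)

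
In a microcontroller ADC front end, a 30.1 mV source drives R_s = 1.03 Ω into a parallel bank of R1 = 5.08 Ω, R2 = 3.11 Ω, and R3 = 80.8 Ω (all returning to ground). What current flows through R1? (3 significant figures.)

I ≈ 3.83 mA

Combine the parallel branches: R_p = (1/5.08 + 1/3.11 + 1/80.8)⁻¹ = 1.884 Ω.
V_A = 30.1 × 1.884/2.914 = 19.46 mV.
Branch current I = V_A/R1 = 19.46/5.08 = 3.831 mA.
(Equivalently: I_total = 10.33 mA, then current-divider fraction G_k/ΣG = 0.3709.)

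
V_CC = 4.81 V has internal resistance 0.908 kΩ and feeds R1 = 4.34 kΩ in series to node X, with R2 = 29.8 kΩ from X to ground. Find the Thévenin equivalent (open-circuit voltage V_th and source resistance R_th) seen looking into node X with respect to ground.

V_th ≈ 4.09 V, R_th ≈ 4.46 kΩ

R1' = 0.908 + 4.34 = 5.248 kΩ (source resistance + R1).
Open-circuit (no load on X): V_th = V_CC · R2/(R1' + R2) = 4.81 × 29.8/(5.248 + 29.8) = 4.090 V.
Looking into X with the source shorted: R_th = R1'·R2/(R1'+R2) = 5.248 × 29.8/35.05 = 4.462 kΩ.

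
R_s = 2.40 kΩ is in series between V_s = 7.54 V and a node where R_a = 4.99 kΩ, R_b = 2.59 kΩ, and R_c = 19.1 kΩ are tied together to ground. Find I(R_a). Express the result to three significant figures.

I ≈ 0.596 mA

Parallel bank: R_p = 1/(1/4.99 + 1/2.59 + 1/19.1) = 1.565 kΩ.
V_A = 7.54 × 1.565/3.965 = 2.976 V.
I(R_a) = V_A / R_a = 2.976/4.99 = 0.5965 mA.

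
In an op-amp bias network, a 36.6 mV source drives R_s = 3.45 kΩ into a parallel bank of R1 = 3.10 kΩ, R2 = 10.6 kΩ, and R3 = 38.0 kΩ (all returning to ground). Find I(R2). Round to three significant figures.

I ≈ 1.37 µA

Equivalent of the parallel group: R_p = 2.256 kΩ.
V_A by voltage divider: V_A = 36.6 × 2.256/(3.45 + 2.256) = 14.47 mV.
Branch current I = V_A/R2 = 14.47/10.6 = 1.365 µA.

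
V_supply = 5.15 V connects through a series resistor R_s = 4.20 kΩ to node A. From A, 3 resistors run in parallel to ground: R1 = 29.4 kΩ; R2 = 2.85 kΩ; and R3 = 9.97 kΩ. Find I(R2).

I ≈ 0.595 mA

Combine the parallel branches: R_p = (1/29.4 + 1/2.85 + 1/9.97)⁻¹ = 2.061 kΩ.
V_A by voltage divider: V_A = 5.15 × 2.061/(4.20 + 2.061) = 1.695 V.
Branch current I = V_A/R2 = 1.695/2.85 = 0.5948 mA.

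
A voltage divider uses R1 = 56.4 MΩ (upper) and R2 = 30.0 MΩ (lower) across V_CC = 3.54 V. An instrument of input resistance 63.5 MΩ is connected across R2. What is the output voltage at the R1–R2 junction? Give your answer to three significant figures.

V_out ≈ 0.939 V

R2 ‖ R_L = (30.0 × 63.5)/(30.0 + 63.5) = 20.37 MΩ.
Voltage divider with the loaded lower leg: V_out = 3.54 × 20.37/(56.4 + 20.37) = 3.54 × 0.2654 = 0.9394 V.
(Unloaded it would be 1.23 V; the load pulls it down.)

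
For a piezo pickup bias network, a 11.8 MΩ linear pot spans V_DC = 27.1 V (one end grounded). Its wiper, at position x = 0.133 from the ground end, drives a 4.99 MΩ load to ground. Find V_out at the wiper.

V_out ≈ 2.83 V

Lower segment x·R_p = 1.569 MΩ; upper segment (1−x)·R_p = 10.23 MΩ.
Lower segment in parallel with the load: 1.569 ‖ 4.99 = 1.194 MΩ.
Then V_out = V_DC · 1.194/(10.23 + 1.194) = 2.832 V.
(Unloaded: V_out = x·V_DC = 3.60 V.)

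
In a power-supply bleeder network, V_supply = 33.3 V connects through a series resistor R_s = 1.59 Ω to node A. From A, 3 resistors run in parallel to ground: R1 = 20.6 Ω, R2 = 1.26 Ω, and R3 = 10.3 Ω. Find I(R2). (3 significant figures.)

I ≈ 10.6 A

Parallel bank: R_p = 1/(1/20.6 + 1/1.26 + 1/10.3) = 1.065 Ω.
V_A by voltage divider: V_A = 33.3 × 1.065/(1.59 + 1.065) = 13.35 V.
I(R2) = V_A / R2 = 13.35/1.26 = 10.60 A.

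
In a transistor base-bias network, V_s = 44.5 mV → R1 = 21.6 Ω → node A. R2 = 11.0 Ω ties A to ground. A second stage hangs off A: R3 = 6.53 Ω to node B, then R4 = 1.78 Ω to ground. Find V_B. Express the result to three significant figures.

V_B ≈ 1.71 mV

Node A sees R2 in parallel with the series input of stage 2, R3 + R4 = 8.310 Ω.
Effective lower resistance at A: R2 ‖ 8.310 = 4.734 Ω.
First divider: V_A = V_s · 4.734/(21.6 + 4.734) = 7.999 mV.
Then the unloaded second divider: V_B = V_A × R4/(R3+R4) = 7.999 × 0.2142 = 1.713 mV.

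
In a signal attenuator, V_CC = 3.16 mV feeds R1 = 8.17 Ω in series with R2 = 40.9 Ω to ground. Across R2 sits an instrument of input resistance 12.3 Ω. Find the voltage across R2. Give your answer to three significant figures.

R2 ‖ R_L = (40.9 × 12.3)/(40.9 + 12.3) = 9.456 Ω.
Then V_out = V_CC · R2'/(R1 + R2') = 3.16 × 9.456/17.63 = 1.695 mV.
(Unloaded it would be 2.63 mV; the load pulls it down.)

V_out ≈ 1.70 mV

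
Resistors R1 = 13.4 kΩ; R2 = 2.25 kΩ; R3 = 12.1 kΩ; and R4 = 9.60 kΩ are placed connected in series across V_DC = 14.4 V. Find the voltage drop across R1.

V ≈ 5.17 V

Total series resistance ΣR = 13.4 + 2.25 + 12.1 + 9.60 = 37.35 kΩ.
V = V_DC · R/ΣR = 14.4 × 0.3588 = 5.166 V.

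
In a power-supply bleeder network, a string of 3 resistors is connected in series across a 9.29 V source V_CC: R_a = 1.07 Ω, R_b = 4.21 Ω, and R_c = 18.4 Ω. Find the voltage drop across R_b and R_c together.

ΣR = 1.07 + 4.21 + 18.4 = 23.68 Ω.
R_{R_b..R_c} = 4.21 + 18.4 = 22.61 Ω.
V = V_CC · R/ΣR = 9.29 × 0.9548 = 8.870 V.

V ≈ 8.87 V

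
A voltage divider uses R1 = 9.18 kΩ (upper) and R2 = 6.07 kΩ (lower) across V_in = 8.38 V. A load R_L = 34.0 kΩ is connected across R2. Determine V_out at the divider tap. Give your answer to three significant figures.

V_out ≈ 3.01 V

First combine the lower leg with the load: R2 ‖ R_L = 5.150 kΩ.
Then V_out = V_in · R2'/(R1 + R2') = 8.38 × 5.150/14.33 = 3.012 V.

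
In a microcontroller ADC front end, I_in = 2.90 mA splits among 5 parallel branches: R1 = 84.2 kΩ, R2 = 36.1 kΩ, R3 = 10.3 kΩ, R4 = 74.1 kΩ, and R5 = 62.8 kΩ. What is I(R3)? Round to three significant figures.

Total conductance ΣG = 1/84.2 + 1/36.1 + 1/10.3 + 1/74.1 + 1/62.8 = 0.1661 (units of 1/kΩ).
R3 takes the fraction G_k/ΣG = 0.09709/0.1661 = 0.5846, so I = 2.90 × 0.5846 = 1.695 mA.

I ≈ 1.70 mA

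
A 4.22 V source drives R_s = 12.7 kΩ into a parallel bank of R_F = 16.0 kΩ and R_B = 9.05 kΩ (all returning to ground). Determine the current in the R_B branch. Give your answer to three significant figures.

I ≈ 0.146 mA

Equivalent of the parallel group: R_p = 5.780 kΩ.
Node voltage V_A = V_in · R_p/(R_s + R_p) = 4.22 × 0.3128 = 1.320 V.
Branch current I = V_A/R_B = 1.320/9.05 = 0.1459 mA.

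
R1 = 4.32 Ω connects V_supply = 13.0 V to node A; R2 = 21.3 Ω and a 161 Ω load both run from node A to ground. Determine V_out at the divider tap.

V_out ≈ 10.6 V

First combine the lower leg with the load: R2 ‖ R_L = 18.81 Ω.
Voltage divider with the loaded lower leg: V_out = 13.0 × 18.81/(4.32 + 18.81) = 13.0 × 0.8132 = 10.57 V.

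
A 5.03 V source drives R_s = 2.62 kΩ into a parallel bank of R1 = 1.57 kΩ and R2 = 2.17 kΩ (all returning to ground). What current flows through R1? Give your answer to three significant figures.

Combine the parallel branches: R_p = (1/1.57 + 1/2.17)⁻¹ = 0.9109 kΩ.
Node voltage V_A = V_s · R_p/(R_s + R_p) = 5.03 × 0.2580 = 1.298 V.
Branch current I = V_A/R1 = 1.298/1.57 = 0.8265 mA.

I ≈ 0.827 mA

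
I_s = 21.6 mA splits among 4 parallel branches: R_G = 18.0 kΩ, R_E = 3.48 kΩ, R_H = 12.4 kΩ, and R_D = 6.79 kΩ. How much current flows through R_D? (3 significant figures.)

I ≈ 5.57 mA

Total conductance ΣG = 1/18.0 + 1/3.48 + 1/12.4 + 1/6.79 = 0.5708 (units of 1/kΩ).
By the current-divider rule, I = I_s · G_k/ΣG = 21.6 × 0.2580 = 5.573 mA.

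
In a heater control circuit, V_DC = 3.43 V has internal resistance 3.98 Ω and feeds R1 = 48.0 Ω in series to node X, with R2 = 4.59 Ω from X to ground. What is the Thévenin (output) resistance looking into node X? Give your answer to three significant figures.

R_th ≈ 4.22 Ω

R1' = 3.98 + 48.0 = 51.98 Ω (source resistance + R1).
Zeroing V_DC shorts the top of R1' to ground, so R_th = R1' ‖ R2 = 4.218 Ω.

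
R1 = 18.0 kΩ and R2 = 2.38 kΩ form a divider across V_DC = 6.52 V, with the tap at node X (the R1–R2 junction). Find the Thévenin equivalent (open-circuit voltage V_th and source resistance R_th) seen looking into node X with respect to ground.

With X open, the divider is unloaded: V_th = 6.52 × 2.38/20.38 = 0.7614 V.
With V_DC suppressed (replaced by a short), R_th = R1 ‖ R2 = (18.00 × 2.38)/(18.00 + 2.38) = 2.102 kΩ.

V_th ≈ 0.761 V, R_th ≈ 2.10 kΩ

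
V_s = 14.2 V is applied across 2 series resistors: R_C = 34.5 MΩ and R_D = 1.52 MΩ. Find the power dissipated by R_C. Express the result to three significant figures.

Series current I = V_s/ΣR = 14.2/36.02 = 0.3942 µA.
V(R_C) = I·R = 13.60 V; P = V·I = 13.60 × 0.3942 = 5.362 µW.

P ≈ 5.36 µW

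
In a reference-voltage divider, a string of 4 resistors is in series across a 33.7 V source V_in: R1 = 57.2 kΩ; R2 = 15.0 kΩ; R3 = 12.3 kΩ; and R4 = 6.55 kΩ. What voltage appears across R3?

V ≈ 4.55 V

ΣR = 57.2 + 15.0 + 12.3 + 6.55 = 91.05 kΩ.
V = V_in · R/ΣR = 33.7 × 0.1351 = 4.553 V.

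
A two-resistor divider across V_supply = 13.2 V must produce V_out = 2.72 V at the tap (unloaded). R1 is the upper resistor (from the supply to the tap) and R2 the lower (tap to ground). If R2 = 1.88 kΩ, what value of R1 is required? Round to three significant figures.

R1 ≈ 7.24 kΩ

The divider ratio is R2/(R1+R2) = 2.72/13.2 = 0.2061.
Rearranging, R1 = R2·(1−k)/k = 1.88 × 3.853 = 7.244 kΩ.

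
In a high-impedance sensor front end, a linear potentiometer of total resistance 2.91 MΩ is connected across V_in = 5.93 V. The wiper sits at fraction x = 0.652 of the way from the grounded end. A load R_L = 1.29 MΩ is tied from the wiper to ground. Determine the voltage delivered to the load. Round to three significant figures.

The pot divides into 1.013 MΩ above the wiper and 1.897 MΩ below.
Lower segment in parallel with the load: 1.897 ‖ 1.29 = 0.7679 MΩ.
Then V_out = V_in · 0.7679/(1.013 + 0.7679) = 2.557 V.

V_out ≈ 2.56 V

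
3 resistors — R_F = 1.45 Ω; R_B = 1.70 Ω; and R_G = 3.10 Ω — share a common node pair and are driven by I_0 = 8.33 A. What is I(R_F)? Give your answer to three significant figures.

I ≈ 3.59 A

Conductances: ΣG = 1/1.45 + 1/1.70 + 1/3.10 = 1.600 (1/Ω).
By the current-divider rule, I = I_0 · G_k/ΣG = 8.33 × 0.4309 = 3.589 A.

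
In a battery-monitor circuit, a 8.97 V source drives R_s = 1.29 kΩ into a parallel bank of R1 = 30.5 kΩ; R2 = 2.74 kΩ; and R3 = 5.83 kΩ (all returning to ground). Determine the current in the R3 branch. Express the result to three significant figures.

I ≈ 0.887 mA

Parallel bank: R_p = 1/(1/30.5 + 1/2.74 + 1/5.83) = 1.757 kΩ.
V_A = 8.97 × 1.757/3.047 = 5.172 V.
Branch current I = V_A/R3 = 5.172/5.83 = 0.8871 mA.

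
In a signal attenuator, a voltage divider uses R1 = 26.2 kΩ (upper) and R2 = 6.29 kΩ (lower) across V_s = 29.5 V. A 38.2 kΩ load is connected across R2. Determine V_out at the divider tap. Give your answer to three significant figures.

First combine the lower leg with the load: R2 ‖ R_L = 5.401 kΩ.
Now apply the divider: V_out = 29.5 × 0.1709 = 5.042 V.
(Unloaded it would be 5.71 V; the load pulls it down.)

V_out ≈ 5.04 V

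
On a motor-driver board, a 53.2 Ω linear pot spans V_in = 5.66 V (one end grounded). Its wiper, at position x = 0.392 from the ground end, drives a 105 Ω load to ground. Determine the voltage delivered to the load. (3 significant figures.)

Lower segment x·R_p = 20.85 Ω; upper segment (1−x)·R_p = 32.35 Ω.
Lower segment in parallel with the load: 20.85 ‖ 105 = 17.40 Ω.
Loaded-divider output: V_out = 5.66 × 0.3498 = 1.980 V.

V_out ≈ 1.98 V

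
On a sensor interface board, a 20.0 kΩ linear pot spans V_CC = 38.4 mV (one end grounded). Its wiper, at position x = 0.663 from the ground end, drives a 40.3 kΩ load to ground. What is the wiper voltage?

V_out ≈ 22.9 mV

Split the track: R_lower = x·R_p = 13.26 kΩ, R_upper = (1−x)·R_p = 6.740 kΩ.
R_L loads the lower segment: effective lower R = 9.977 kΩ.
Loaded-divider output: V_out = 38.4 × 0.5968 = 22.92 mV.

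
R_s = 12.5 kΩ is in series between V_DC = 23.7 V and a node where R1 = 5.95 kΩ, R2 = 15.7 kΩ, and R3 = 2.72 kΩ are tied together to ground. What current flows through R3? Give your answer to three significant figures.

Parallel bank: R_p = 1/(1/5.95 + 1/15.7 + 1/2.72) = 1.668 kΩ.
Node voltage V_A = V_DC · R_p/(R_s + R_p) = 23.7 × 0.1177 = 2.791 V.
Branch current I = V_A/R3 = 2.791/2.72 = 1.026 mA.

I ≈ 1.03 mA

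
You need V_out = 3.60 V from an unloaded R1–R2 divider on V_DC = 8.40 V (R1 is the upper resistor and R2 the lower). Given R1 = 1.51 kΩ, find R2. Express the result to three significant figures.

R2 ≈ 1.13 kΩ

The divider ratio is R2/(R1+R2) = 3.60/8.40 = 0.4286.
R2 = R1 · 0.4286/(1 − 0.4286) = 1.132 kΩ.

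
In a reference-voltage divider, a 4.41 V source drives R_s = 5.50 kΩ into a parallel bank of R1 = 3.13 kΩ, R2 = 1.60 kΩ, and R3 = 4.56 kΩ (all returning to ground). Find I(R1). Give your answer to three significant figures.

I ≈ 0.190 mA

Parallel bank: R_p = 1/(1/3.13 + 1/1.60 + 1/4.56) = 0.8593 kΩ.
V_A = 4.41 × 0.8593/6.359 = 0.5959 V.
Branch current I = V_A/R1 = 0.5959/3.13 = 0.1904 mA.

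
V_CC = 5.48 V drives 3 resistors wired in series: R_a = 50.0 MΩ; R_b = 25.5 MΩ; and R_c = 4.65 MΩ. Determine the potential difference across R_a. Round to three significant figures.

ΣR = 50.0 + 25.5 + 4.65 = 80.15 MΩ.
V = V_CC · R/ΣR = 5.48 × 0.6238 = 3.419 V.

V ≈ 3.42 V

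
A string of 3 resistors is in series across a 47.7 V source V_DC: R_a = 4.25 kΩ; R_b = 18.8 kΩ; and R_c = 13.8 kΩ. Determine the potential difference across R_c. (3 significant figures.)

Series total: ΣR = 4.25 + 18.8 + 13.8 = 36.85 kΩ.
V = V_DC · R/ΣR = 47.7 × 0.3745 = 17.86 V.

V ≈ 17.9 V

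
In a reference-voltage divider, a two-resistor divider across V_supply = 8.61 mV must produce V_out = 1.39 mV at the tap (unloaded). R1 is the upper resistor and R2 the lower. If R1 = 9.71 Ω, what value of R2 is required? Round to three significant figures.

V_out/V_supply = R2/(R1+R2) = 0.1614.
Rearranging, R2 = R1·k/(1−k) = 9.71 × 0.1925 = 1.869 Ω.

R2 ≈ 1.87 Ω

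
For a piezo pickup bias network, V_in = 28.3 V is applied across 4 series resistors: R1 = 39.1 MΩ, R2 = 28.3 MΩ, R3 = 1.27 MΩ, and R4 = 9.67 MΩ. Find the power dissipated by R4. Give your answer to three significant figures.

Series current I = V_in/ΣR = 28.3/78.34 = 0.3612 µA.
P = I²R = 0.1305 × 9.67 = 1.262 µW.

P ≈ 1.26 µW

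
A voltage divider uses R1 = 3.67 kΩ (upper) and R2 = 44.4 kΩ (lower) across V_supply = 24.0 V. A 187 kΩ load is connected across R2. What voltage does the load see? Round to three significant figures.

V_out ≈ 21.8 V

The load sits in parallel with R2, giving an effective lower resistance R2' = R2·R_L/(R2+R_L) = 35.88 kΩ.
Now apply the divider: V_out = 24.0 × 0.9072 = 21.77 V.
(Unloaded it would be 22.2 V; the load pulls it down.)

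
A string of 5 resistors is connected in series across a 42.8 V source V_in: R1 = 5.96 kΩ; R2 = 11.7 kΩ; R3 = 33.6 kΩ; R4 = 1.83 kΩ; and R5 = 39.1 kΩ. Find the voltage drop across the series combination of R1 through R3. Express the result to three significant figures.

V ≈ 23.8 V

Series total: ΣR = 5.96 + 11.7 + 33.6 + 1.83 + 39.1 = 92.19 kΩ.
R_{R1..R3} = 5.96 + 11.7 + 33.6 = 51.26 kΩ.
By the voltage-divider rule, V = 42.8 × 51.26/92.19 = 23.80 V.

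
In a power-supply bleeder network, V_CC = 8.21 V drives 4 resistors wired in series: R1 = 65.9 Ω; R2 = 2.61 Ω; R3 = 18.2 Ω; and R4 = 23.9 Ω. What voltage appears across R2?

Series total: ΣR = 65.9 + 2.61 + 18.2 + 23.9 = 110.6 Ω.
V = V_CC · R/ΣR = 8.21 × 0.02360 = 0.1937 V.

V ≈ 0.194 V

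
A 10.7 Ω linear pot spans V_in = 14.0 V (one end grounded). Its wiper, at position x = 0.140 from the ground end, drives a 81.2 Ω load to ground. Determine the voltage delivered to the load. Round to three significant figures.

Lower segment x·R_p = 1.498 Ω; upper segment (1−x)·R_p = 9.202 Ω.
Lower segment in parallel with the load: 1.498 ‖ 81.2 = 1.471 Ω.
Then V_out = V_in · 1.471/(9.202 + 1.471) = 1.929 V.
(Unloaded: V_out = x·V_in = 1.96 V.)

V_out ≈ 1.93 V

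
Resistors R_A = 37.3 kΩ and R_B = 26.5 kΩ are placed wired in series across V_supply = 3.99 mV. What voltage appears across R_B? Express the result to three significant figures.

Total series resistance ΣR = 37.3 + 26.5 = 63.80 kΩ.
By the voltage-divider rule, V = 3.99 × 26.50/63.80 = 1.657 mV.

V ≈ 1.66 mV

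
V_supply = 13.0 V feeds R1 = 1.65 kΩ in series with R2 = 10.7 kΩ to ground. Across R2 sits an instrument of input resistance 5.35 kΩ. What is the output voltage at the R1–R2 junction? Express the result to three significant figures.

V_out ≈ 8.89 V

First combine the lower leg with the load: R2 ‖ R_L = 3.567 kΩ.
Now apply the divider: V_out = 13.0 × 0.6837 = 8.888 V.
(Unloaded it would be 11.3 V; the load pulls it down.)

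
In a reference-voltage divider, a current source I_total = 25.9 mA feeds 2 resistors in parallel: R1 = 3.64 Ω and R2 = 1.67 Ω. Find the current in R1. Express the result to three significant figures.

I ≈ 8.15 mA

Two-branch current divider: I_k = I_total · R_other/(R_1 + R_2).
So I = 25.9 × 1.67/5.310 = 8.146 mA.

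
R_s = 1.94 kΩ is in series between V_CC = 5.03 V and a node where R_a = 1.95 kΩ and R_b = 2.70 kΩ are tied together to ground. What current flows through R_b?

Parallel bank: R_p = 1/(1/1.95 + 1/2.70) = 1.132 kΩ.
V_A = 5.03 × 1.132/3.072 = 1.854 V.
Branch current I = V_A/R_b = 1.854/2.70 = 0.6866 mA.
(Check via current divider: I_total = 1.637 mA; share G_k/ΣG = 0.4194 → same result.)

I ≈ 0.687 mA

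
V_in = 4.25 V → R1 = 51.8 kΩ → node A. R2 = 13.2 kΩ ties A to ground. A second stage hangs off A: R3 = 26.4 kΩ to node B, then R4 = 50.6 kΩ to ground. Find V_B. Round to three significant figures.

Node A sees R2 in parallel with the series input of stage 2, R3 + R4 = 77.00 kΩ.
R2 ‖ (R3+R4) = 11.27 kΩ.
V_A = 4.25 × 11.27/(51.8 + 11.27) = 0.7593 V.
Then the unloaded second divider: V_B = V_A × R4/(R3+R4) = 0.7593 × 0.6571 = 0.4990 V.

V_B ≈ 0.499 V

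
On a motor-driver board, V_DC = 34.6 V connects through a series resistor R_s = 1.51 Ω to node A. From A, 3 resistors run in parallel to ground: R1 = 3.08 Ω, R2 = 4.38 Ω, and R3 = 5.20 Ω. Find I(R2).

Equivalent of the parallel group: R_p = 1.342 Ω.
V_A = 34.6 × 1.342/2.852 = 16.28 V.
Branch current I = V_A/R2 = 16.28/4.38 = 3.717 A.

I ≈ 3.72 A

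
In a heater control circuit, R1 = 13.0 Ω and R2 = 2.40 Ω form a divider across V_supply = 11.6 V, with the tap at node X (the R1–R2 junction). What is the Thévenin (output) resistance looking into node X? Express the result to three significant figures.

Zeroing V_supply shorts the top of R1 to ground, so R_th = R1 ‖ R2 = 2.026 Ω.

R_th ≈ 2.03 Ω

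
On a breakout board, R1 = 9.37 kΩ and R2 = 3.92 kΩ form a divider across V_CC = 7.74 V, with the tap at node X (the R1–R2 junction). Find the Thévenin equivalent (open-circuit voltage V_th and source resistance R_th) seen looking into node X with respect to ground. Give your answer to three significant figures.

V_th ≈ 2.28 V, R_th ≈ 2.76 kΩ

V_th is the unloaded tap voltage: V_CC · R2/(R1+R2) = 7.74 × 0.2950 = 2.283 V.
Looking into X with the source shorted: R_th = R1·R2/(R1+R2) = 9.370 × 3.92/13.29 = 2.764 kΩ.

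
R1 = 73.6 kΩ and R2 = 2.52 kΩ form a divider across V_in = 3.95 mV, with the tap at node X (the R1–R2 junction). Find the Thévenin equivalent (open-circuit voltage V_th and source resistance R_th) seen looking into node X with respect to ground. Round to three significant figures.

Open-circuit (no load on X): V_th = V_in · R2/(R1 + R2) = 3.95 × 2.52/(73.60 + 2.52) = 0.1308 mV.
With V_in suppressed (replaced by a short), R_th = R1 ‖ R2 = (73.60 × 2.52)/(73.60 + 2.52) = 2.437 kΩ.

V_th ≈ 0.131 mV, R_th ≈ 2.44 kΩ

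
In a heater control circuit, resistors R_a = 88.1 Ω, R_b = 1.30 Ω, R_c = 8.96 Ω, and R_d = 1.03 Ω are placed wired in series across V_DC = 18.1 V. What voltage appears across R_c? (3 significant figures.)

ΣR = 88.1 + 1.30 + 8.96 + 1.03 = 99.39 Ω.
Voltage divider: V = V_DC · (8.960 / 99.39) = 18.1 × 0.09015 = 1.632 V.

V ≈ 1.63 V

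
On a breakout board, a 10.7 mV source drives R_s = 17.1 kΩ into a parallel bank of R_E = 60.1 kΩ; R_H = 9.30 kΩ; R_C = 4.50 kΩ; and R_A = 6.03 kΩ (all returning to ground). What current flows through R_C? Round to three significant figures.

Combine the parallel branches: R_p = (1/60.1 + 1/9.30 + 1/4.50 + 1/6.03)⁻¹ = 1.952 kΩ.
V_A = 10.7 × 1.952/19.05 = 1.096 mV.
Branch current I = V_A/R_C = 1.096/4.50 = 0.2436 µA.

I ≈ 0.244 µA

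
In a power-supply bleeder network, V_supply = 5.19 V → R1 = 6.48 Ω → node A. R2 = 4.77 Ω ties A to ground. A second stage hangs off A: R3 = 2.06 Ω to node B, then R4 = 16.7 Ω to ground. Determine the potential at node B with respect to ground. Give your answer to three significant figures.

The second stage (R3 + R4 = 18.76 Ω) loads node A in parallel with R2.
R2 ‖ (R3+R4) = 3.803 Ω.
First divider: V_A = V_supply · 3.803/(6.48 + 3.803) = 1.919 V.
V_B = V_A × 0.8902 = 1.709 V.

V_B ≈ 1.71 V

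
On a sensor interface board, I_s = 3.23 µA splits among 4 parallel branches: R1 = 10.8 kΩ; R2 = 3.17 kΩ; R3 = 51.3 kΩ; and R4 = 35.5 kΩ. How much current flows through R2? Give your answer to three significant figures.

I ≈ 2.24 µA

ΣG = 1/10.8 + 1/3.17 + 1/51.3 + 1/35.5 = 0.4557.
R2 takes the fraction G_k/ΣG = 0.3155/0.4557 = 0.6922, so I = 3.23 × 0.6922 = 2.236 µA.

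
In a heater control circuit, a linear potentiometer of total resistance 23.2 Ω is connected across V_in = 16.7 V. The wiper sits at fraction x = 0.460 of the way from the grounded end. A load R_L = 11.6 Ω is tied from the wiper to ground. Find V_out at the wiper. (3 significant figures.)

The pot divides into 12.53 Ω above the wiper and 10.67 Ω below.
R_L loads the lower segment: effective lower R = 5.558 Ω.
V_out = 16.7 × 5.558/(12.53 + 5.558) = 5.132 V.
(Unloaded: V_out = x·V_in = 7.68 V.)

V_out ≈ 5.13 V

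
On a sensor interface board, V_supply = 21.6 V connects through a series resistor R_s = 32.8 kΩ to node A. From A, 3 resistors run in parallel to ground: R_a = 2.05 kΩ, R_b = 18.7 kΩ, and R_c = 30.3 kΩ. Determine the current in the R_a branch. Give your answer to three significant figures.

Equivalent of the parallel group: R_p = 1.741 kΩ.
V_A by voltage divider: V_A = 21.6 × 1.741/(32.8 + 1.741) = 1.089 V.
Branch current I = V_A/R_a = 1.089/2.05 = 0.5312 mA.

I ≈ 0.531 mA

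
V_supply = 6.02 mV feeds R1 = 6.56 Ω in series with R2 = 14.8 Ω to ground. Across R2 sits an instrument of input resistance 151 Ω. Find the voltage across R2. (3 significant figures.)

V_out ≈ 4.05 mV

The load sits in parallel with R2, giving an effective lower resistance R2' = R2·R_L/(R2+R_L) = 13.48 Ω.
Voltage divider with the loaded lower leg: V_out = 6.02 × 13.48/(6.56 + 13.48) = 6.02 × 0.6726 = 4.049 mV.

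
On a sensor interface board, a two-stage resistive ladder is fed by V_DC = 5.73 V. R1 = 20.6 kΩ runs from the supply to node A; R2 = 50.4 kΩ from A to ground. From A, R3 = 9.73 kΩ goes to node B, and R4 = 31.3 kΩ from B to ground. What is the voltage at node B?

V_B ≈ 2.29 V

Looking into the second stage from A: R3 + R4 = 41.03 kΩ appears in parallel with R2.
Effective lower resistance at A: R2 ‖ 41.03 = 22.62 kΩ.
First divider: V_A = V_DC · 22.62/(20.6 + 22.62) = 2.999 V.
Stage 2 is unloaded, so V_B = V_A · R4/(R3+R4) = 2.999 × 31.3/41.03 = 2.288 V.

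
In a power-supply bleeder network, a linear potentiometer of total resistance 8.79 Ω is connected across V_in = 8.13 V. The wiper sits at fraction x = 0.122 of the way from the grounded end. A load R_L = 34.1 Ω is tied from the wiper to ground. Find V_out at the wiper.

V_out ≈ 0.965 V

Lower segment x·R_p = 1.072 Ω; upper segment (1−x)·R_p = 7.718 Ω.
(x·R_p) ‖ R_L = 1.040 Ω.
Then V_out = V_in · 1.040/(7.718 + 1.040) = 0.9652 V.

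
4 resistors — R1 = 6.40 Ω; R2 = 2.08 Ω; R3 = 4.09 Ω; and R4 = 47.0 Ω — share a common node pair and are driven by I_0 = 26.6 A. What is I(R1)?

I ≈ 4.60 A

ΣG = 1/6.40 + 1/2.08 + 1/4.09 + 1/47.0 = 0.9028.
R1 takes the fraction G_k/ΣG = 0.1562/0.9028 = 0.1731, so I = 26.6 × 0.1731 = 4.604 A.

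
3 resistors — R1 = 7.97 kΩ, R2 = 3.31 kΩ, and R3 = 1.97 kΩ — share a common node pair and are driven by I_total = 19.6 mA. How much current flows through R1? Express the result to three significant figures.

I ≈ 2.63 mA

ΣG = 1/7.97 + 1/3.31 + 1/1.97 = 0.9352.
R1 takes the fraction G_k/ΣG = 0.1255/0.9352 = 0.1342, so I = 19.6 × 0.1342 = 2.630 mA.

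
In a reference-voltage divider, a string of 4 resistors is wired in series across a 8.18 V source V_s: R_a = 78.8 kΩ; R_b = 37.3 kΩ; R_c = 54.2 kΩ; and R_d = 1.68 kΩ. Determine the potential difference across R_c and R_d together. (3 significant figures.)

V ≈ 2.66 V

ΣR = 78.8 + 37.3 + 54.2 + 1.68 = 172.0 kΩ.
R_{R_c..R_d} = 54.2 + 1.68 = 55.88 kΩ.
Voltage divider: V = V_s · (55.88 / 172.0) = 8.18 × 0.3249 = 2.658 V.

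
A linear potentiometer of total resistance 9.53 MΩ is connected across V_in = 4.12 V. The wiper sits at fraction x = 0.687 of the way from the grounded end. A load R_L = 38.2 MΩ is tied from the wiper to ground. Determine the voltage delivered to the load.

The pot divides into 2.983 MΩ above the wiper and 6.547 MΩ below.
(x·R_p) ‖ R_L = 5.589 MΩ.
Then V_out = V_in · 5.589/(2.983 + 5.589) = 2.686 V.
(Unloaded: V_out = x·V_in = 2.83 V.)

V_out ≈ 2.69 V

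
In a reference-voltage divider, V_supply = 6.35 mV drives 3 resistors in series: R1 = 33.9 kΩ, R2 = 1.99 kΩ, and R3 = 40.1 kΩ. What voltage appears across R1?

ΣR = 33.9 + 1.99 + 40.1 = 75.99 kΩ.
Voltage divider: V = V_supply · (33.90 / 75.99) = 6.35 × 0.4461 = 2.833 mV.

V ≈ 2.83 mV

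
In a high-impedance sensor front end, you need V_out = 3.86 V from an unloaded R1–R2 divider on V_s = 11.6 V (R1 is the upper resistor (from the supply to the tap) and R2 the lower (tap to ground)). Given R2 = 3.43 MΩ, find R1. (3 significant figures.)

The divider ratio is R2/(R1+R2) = 3.86/11.6 = 0.3328.
So R1 = R2 · (V_s/V_out − 1) = 3.43 × (11.6/3.86 − 1) = 3.43 × 2.005 = 6.878 MΩ.

R1 ≈ 6.88 MΩ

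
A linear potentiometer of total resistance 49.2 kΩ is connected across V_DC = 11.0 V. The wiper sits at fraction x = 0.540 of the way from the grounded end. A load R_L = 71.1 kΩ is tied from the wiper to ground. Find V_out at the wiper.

V_out ≈ 5.07 V

Split the track: R_lower = x·R_p = 26.57 kΩ, R_upper = (1−x)·R_p = 22.63 kΩ.
R_L loads the lower segment: effective lower R = 19.34 kΩ.
Loaded-divider output: V_out = 11.0 × 0.4608 = 5.069 V.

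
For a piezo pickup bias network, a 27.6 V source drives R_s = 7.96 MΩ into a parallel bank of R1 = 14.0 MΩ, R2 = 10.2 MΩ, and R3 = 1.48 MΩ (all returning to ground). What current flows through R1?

Combine the parallel branches: R_p = (1/14.0 + 1/10.2 + 1/1.48)⁻¹ = 1.183 MΩ.
V_A by voltage divider: V_A = 27.6 × 1.183/(7.96 + 1.183) = 3.572 V.
Branch current I = V_A/R1 = 3.572/14.0 = 0.2551 µA.

I ≈ 0.255 µA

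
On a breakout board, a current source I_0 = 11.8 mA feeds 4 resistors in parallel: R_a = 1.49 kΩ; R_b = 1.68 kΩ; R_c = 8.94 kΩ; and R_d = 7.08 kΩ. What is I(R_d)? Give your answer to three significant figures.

Total conductance ΣG = 1/1.49 + 1/1.68 + 1/8.94 + 1/7.08 = 1.519 (units of 1/kΩ).
Current divider: I(R_d) = I_0 · G_k/ΣG = 11.8 × (0.1412/1.519) = 11.8 × 0.09295 = 1.097 mA.

I ≈ 1.10 mA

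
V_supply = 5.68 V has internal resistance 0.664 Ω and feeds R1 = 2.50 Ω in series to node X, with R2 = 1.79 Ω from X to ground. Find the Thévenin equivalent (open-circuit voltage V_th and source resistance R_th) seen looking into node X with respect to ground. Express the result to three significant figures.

R1' = 0.664 + 2.50 = 3.164 Ω (source resistance + R1).
Open-circuit (no load on X): V_th = V_supply · R2/(R1' + R2) = 5.68 × 1.79/(3.164 + 1.79) = 2.052 V.
Zeroing V_supply shorts the top of R1' to ground, so R_th = R1' ‖ R2 = 1.143 Ω.

V_th ≈ 2.05 V, R_th ≈ 1.14 Ω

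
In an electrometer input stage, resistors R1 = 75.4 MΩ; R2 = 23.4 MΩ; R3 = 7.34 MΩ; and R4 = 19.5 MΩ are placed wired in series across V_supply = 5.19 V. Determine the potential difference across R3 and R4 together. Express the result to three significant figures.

V ≈ 1.11 V

Series total: ΣR = 75.4 + 23.4 + 7.34 + 19.5 = 125.6 MΩ.
R_{R3..R4} = 7.34 + 19.5 = 26.84 MΩ.
V = V_supply · R/ΣR = 5.19 × 0.2136 = 1.109 V.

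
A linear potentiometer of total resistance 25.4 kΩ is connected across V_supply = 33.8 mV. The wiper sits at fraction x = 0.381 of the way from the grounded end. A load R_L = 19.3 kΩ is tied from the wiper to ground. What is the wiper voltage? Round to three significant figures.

Split the track: R_lower = x·R_p = 9.677 kΩ, R_upper = (1−x)·R_p = 15.72 kΩ.
(x·R_p) ‖ R_L = 6.445 kΩ.
Then V_out = V_supply · 6.445/(15.72 + 6.445) = 9.828 mV.
(Unloaded: V_out = x·V_supply = 12.9 mV.)

V_out ≈ 9.83 mV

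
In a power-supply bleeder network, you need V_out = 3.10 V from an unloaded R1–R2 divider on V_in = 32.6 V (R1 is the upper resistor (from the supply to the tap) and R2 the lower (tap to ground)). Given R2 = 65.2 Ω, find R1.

The divider ratio is R2/(R1+R2) = 3.10/32.6 = 0.09509.
So R1 = R2 · (V_in/V_out − 1) = 65.2 × (32.6/3.10 − 1) = 65.2 × 9.516 = 620.5 Ω.

R1 ≈ 620 Ω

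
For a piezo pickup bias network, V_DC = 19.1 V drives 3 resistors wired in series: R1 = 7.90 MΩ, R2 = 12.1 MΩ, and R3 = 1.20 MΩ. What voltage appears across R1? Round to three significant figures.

V ≈ 7.12 V

Total series resistance ΣR = 7.90 + 12.1 + 1.20 = 21.20 MΩ.
Voltage divider: V = V_DC · (7.900 / 21.20) = 19.1 × 0.3726 = 7.117 V.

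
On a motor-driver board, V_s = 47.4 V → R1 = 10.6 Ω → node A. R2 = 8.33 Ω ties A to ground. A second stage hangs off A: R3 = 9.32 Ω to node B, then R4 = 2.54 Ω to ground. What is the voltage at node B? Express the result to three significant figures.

The second stage (R3 + R4 = 11.86 Ω) loads node A in parallel with R2.
Effective lower resistance at A: R2 ‖ 11.86 = 4.893 Ω.
V_A = 47.4 × 4.893/(10.6 + 4.893) = 14.97 V.
V_B = V_A × 0.2142 = 3.206 V.

V_B ≈ 3.21 V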